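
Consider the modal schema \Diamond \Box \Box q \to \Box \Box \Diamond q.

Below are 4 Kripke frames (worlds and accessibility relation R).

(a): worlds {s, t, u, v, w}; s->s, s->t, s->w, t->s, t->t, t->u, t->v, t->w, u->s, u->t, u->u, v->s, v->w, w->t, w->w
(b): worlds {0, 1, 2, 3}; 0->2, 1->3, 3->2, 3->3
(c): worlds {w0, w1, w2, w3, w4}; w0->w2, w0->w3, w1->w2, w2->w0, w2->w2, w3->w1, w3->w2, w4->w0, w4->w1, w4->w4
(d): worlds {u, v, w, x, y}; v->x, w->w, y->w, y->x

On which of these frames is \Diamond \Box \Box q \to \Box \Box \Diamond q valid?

Frame correspondent (Sahlqvist): \forall x \forall y \forall z ((xRy \wedge x R^2 z) \to \exists w (y R^2 w \wedge zRw)) — i.e. a generalized confluence (Geach) condition.
(a): satisfies the condition.
(b): fails — 1R3, 1R²2 but no w with 3R²w and 2Rw.
(c): satisfies the condition.
(d): fails — yRx, yR²w but no t with xR²t and wRt.
Valid on: (a), (c).

(a), (c)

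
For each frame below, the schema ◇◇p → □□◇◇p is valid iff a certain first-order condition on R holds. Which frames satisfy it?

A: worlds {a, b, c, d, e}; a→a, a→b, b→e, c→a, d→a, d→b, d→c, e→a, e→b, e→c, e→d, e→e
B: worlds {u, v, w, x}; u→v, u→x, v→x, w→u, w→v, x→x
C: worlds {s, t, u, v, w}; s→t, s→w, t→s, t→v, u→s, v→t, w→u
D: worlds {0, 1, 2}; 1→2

D

Frame correspondent (Sahlqvist): ∀x ∀y ∀z ((xR²y ∧ xR²z) → ∃w (y = w ∧ zR²w)) — i.e. a generalized confluence (Geach) condition.
A: fails — bR²c, bR²a but no w with c=w and aR²w.
B: fails — wR²v, wR²v but no t with v=t and vR²t.
C: fails — sR²s, sR²u but no w* with s=w* and uR²w*.
D: ✓.
Valid on: D.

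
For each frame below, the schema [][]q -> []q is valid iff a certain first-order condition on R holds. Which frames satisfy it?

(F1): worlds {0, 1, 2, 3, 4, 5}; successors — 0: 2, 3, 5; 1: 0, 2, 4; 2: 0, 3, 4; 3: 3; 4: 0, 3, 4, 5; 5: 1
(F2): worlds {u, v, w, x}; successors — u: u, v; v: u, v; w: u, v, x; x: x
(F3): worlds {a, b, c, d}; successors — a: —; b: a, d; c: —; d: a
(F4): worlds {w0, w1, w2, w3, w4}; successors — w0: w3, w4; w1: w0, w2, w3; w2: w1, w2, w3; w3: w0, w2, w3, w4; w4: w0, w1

(F2)

Frame correspondent (Sahlqvist): forall x forall y (Rxy -> exists z (Rxz & Rzy)) — i.e. density.
(F1): fails — R02 but no z with R0z and Rz2.
(F2): holds.
(F3): fails — Rda but no z with Rdz and Rza.
(F4): fails — Rw4w1 but no z with Rw4z and Rzw1.
Valid on: (F2).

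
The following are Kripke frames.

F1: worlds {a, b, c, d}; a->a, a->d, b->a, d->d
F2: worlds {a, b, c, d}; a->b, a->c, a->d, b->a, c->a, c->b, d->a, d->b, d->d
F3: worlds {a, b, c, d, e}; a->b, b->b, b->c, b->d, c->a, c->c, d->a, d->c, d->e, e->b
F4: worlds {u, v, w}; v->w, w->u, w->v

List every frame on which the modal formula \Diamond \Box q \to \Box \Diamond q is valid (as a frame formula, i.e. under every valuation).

F1

Frame correspondent (Sahlqvist): \forall x \forall y \forall z (Rxy \wedge Rxz \to \exists w (Ryw \wedge Rzw)) — i.e. convergence.
F1: condition met.
F2: fails — Rcb and Rca but b and a have no common successor.
F3: fails — Rcc and Rca but c and a have no common successor.
F4: fails — Rwu and Rwu but u and u have no common successor.
Valid on: F1.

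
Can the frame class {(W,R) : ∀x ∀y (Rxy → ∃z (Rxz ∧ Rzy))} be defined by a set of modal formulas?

Yes, by □□q → □q

This is a Sahlqvist condition; the C4 axiom □□q → □q defines it.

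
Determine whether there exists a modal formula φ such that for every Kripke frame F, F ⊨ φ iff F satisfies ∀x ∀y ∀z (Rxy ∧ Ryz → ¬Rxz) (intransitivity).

If a class were modally definable it would be closed under surjective bounded morphisms (Goldblatt–Thomason).
The 3-cycle (worlds a,b,c with a→b→c→a) is intransitive. Mapping every world to a single reflexive point • is a surjective bounded morphism; the reflexive point is not intransitive (R••∧R•• but R••).
Hence intransitivity is not modally definable.

No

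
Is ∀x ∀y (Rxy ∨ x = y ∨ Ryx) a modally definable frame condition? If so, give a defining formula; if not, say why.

No — not modally definable

Any modally definable frame class is closed under disjoint unions.
Take 4 disjoint single-world reflexive frames: each is trivially connected, but their disjoint union has 4 worlds with no edge between distinct components, so it is not connected.
So no modal formula (or set of formulas) defines exactly the connected frames.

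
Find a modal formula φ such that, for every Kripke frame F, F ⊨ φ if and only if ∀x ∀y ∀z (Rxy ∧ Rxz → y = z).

◇p → □p

A defining formula is ◇p → □p (the CD axiom).
Suppose ◇p→□p is valid. Take Rxy, Rxz and set V(p)={y}. Then ◇p at x, so □p at x, so p at z, i.e. z=y.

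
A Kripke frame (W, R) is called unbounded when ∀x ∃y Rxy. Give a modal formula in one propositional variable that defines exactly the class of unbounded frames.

□r → ◇r

A defining formula is □r → ◇r (the D axiom).
Suppose □r→◇r is valid. At any x set V(r)=W. Then □r at x, so ◇r at x, so x has a successor.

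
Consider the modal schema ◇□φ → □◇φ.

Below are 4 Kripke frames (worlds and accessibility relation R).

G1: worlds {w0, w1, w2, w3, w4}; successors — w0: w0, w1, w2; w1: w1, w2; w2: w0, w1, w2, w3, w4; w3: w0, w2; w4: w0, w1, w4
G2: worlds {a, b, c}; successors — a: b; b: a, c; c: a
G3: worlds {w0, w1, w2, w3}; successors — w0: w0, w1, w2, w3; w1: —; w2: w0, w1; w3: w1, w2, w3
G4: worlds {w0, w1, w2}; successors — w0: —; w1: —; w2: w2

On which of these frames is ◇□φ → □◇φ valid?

G1, G4

The schema corresponds to convergence: ∀x ∀y ∀z (Rxy ∧ Rxz → ∃w (Ryw ∧ Rzw)).
G1: condition met.
G2: fails — Rba and Rbc but a and c have no common successor.
G3: fails — Rw0w1 and Rw0w1 but w1 and w1 have no common successor.
G4: condition met.
Valid on: G1, G4.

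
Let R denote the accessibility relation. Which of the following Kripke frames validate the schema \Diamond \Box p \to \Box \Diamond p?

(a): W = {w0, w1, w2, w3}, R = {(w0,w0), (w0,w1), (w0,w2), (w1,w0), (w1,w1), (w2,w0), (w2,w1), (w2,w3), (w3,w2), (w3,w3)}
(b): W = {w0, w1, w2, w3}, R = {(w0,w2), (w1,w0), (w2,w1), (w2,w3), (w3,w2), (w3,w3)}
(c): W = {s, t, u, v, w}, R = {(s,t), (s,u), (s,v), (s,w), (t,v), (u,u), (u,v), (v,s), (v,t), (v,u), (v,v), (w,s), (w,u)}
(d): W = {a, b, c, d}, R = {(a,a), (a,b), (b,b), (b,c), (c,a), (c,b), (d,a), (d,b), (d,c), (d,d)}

(d)

This is the axiom for convergence; its first-order frame correspondent is \forall x \forall y \forall z (Rxy \wedge Rxz \to \exists w (Ryw \wedge Rzw)).
(a): fails — Rw2w1 and Rw2w3 but w1 and w3 have no common successor.
(b): fails — Rw2w1 and Rw2w3 but w1 and w3 have no common successor.
(c): fails — Rsw and Rst but w and t have no common successor.
(d): ✓.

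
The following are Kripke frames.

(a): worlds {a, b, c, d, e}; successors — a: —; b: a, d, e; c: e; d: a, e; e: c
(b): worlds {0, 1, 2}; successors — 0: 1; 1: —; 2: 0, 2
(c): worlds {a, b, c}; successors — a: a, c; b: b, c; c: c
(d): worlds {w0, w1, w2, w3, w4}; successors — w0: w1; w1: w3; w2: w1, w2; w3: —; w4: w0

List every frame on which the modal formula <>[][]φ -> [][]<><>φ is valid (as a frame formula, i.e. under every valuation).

The schema corresponds to a generalized confluence (Geach) condition: forall x forall y forall z ((xRy & x R^2 z) -> exists w (y R^2 w & z R^2 w)).
(a): fails — bRa, bR²a but no w with aR²w and aR²w.
(b): fails — 2R0, 2R²0 but no w with 0R²w and 0R²w.
(c): ✓.
(d): fails — w0Rw1, w0R²w3 but no w with w1R²w and w3R²w.

(c)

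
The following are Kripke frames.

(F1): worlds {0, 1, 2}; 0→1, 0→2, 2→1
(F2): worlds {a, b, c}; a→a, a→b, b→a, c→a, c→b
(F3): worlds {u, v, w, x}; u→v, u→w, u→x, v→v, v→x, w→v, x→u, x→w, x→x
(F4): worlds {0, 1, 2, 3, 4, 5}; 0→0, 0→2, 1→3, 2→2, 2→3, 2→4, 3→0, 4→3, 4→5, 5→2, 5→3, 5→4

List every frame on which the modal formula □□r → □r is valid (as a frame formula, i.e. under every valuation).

(F2), (F3)

This is the axiom for density; its first-order frame correspondent is ∀x ∀y (Rxy → ∃z (Rxz ∧ Rzy)).
(F1): fails — R21 but no z with R2z and Rz1.
(F2): holds.
(F3): holds.
(F4): fails — R45 but no z with R4z and Rz5.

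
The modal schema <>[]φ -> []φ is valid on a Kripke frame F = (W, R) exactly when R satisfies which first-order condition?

The Euclidean property

This is frame-equivalent to ◇φ → □◇φ (substitute ¬φ for φ and contrapose).
Suppose ◇φ→□◇φ is valid. Take Rxy, Rxz and set V(φ)={y}. Then ◇φ at x, so □◇φ at x, so ◇φ at z, so some w with Rzw has φ; w=y, i.e. Rzy. By symmetry of the argument, Ryz.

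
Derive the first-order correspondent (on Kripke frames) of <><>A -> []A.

This is a Sahlqvist (Geach-type) schema ◇^2□^0A → □^1◇^0A.
First-order correspondent: forall x forall y forall z ((x R^2 y & xRz) -> exists w (y = w & z = w)).

forall x forall y forall z ((x R^2 y & xRz) -> exists w (y = w & z = w))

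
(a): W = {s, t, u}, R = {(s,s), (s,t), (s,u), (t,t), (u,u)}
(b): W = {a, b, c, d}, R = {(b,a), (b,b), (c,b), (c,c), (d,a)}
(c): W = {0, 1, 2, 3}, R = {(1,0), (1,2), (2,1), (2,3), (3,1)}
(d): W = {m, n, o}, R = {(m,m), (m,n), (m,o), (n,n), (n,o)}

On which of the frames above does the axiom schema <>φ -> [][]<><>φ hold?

Frame correspondent (Sahlqvist): forall x forall y forall z ((xRy & x R^2 z) -> exists w (y = w & z R^2 w)) — i.e. a generalized confluence (Geach) condition.
(a): fails — sRs, sR²t but no w with s=w and tR²w.
(b): fails — bRa, bR²a but no w with a=w and aR²w.
(c): fails — 1R0, 1R²1 but no w with 0=w and 1R²w.
(d): fails — mRm, mR²n but no w with m=w and nR²w.

none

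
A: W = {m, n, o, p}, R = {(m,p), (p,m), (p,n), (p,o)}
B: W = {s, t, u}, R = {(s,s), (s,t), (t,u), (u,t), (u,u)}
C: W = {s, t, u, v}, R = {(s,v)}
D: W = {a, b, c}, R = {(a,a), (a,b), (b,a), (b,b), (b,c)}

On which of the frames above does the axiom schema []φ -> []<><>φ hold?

B

Frame correspondent (Sahlqvist): forall x forall z (xRz -> exists w (xRw & z R^2 w)) — i.e. a generalized confluence (Geach) condition.
A: fails — pRn but no w with pRw and nR²w.
B: satisfies the condition.
C: fails — sRv but no w with sRw and vR²w.
D: fails — bRc but no w with bRw and cR²w.
Valid on: B.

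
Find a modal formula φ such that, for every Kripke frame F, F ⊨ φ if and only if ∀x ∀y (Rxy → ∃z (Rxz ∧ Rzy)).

□□p → □p

The condition is density. The C4 schema □□p → □p defines it.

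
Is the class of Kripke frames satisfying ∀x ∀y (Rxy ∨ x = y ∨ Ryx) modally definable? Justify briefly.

Modal frame validity is preserved under disjoint unions.
Take 4 disjoint single-world reflexive frames: each is trivially connected, but their disjoint union has 4 worlds with no edge between distinct components, so it is not connected.
So the class is not modally definable.

No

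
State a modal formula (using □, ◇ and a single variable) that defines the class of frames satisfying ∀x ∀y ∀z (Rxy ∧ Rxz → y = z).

A defining formula is ◇p → □p (the CD axiom).
Suppose ◇p→□p is valid. Take Rxy, Rxz and set V(p)={y}. Then ◇p at x, so □p at x, so p at z, i.e. z=y.

◇p → □p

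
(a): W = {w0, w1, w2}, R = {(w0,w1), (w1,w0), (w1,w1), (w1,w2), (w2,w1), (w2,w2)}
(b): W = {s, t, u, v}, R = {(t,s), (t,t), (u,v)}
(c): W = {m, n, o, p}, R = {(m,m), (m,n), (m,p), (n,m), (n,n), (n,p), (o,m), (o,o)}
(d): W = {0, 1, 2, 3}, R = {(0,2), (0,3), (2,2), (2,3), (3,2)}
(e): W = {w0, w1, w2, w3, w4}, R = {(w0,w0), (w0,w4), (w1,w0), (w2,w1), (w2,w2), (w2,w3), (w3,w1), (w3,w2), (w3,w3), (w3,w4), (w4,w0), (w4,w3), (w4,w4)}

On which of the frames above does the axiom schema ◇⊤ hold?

This is the axiom for seriality; its first-order frame correspondent is ∀x ∃y Rxy.
(a): condition met.
(b): fails — world s has no successor.
(c): fails — world p has no successor.
(d): fails — world 1 has no successor.
(e): condition met.
Valid on: (a), (e).

(a), (e)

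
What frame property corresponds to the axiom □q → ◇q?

Suppose □q→◇q is valid. At any x set V(q)=W. Then □q at x, so ◇q at x, so x has a successor.
Conversely, on a frame with seriality the schema holds at every world under every valuation.
Frame condition: ∀x ∃y Rxy.

Seriality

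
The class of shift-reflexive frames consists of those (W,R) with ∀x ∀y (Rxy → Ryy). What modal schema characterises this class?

This is shift-reflexivity; the standard corresponding axiom is T□: □(□q → q).
Suppose □(□q→q) is valid. Take Rxy and set V(q)={w : Ryw}. Then at y, □q holds; since □(□q→q) at x, □q→q at y, so q at y, i.e. Ryy.

□(□q → q)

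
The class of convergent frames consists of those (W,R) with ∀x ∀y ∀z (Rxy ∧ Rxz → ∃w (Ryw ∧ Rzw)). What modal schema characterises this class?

◇□s → □◇s

A defining formula is ◇□s → □◇s (the .2 axiom).
Suppose ◇□s→□◇s is valid. Take Rxy, Rxz and set V(s)={w : Ryw}. Then □s at y so ◇□s at x, so □◇s at x, so ◇s at z, giving w with Rzw and Ryw.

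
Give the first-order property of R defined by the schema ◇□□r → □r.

∀x ∀y ∀z ((xRy ∧ xRz) → ∃w (yR²w ∧ z = w))

This is a Sahlqvist (Geach-type) schema ◇^1□^2r → □^1◇^0r.
Minimal-valuation argument: fix x; take any y with xR^1y and any z with xR^1z. Set V(r) to the set of worlds R-reachable from y in exactly 2 steps. Then □^2r holds at y, so the antecedent holds at x; validity forces ◇^0r at z, giving a w with zR^0w and yR^2w.
First-order correspondent: ∀x ∀y ∀z ((xRy ∧ xRz) → ∃w (yR²w ∧ z = w)).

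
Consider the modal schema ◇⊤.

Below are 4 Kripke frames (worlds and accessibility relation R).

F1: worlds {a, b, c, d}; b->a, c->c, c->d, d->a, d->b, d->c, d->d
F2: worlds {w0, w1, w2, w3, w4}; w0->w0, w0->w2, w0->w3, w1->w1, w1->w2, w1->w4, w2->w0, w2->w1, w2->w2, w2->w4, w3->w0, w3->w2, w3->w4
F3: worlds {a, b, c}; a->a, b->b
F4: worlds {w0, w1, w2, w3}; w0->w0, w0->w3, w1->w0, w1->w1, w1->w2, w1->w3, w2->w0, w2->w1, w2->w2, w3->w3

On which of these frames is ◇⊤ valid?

F4

Frame correspondent (Sahlqvist): ∀x ∃y Rxy — i.e. seriality.
F1: fails — world a has no successor.
F2: fails — world w4 has no successor.
F3: fails — world c has no successor.
F4: satisfies the condition.
Valid on: F4.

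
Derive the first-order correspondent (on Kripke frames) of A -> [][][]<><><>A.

This is a Sahlqvist (Geach-type) schema ◇^0□^0A → □^3◇^3A.
Minimal-valuation argument: fix x; take any y with xR^0y and any z with xR^3z. Set V(A) to the set of worlds R-reachable from y in exactly 0 steps. Then □^0A holds at y, so the antecedent holds at x; validity forces ◇^3A at z, giving a w with zR^3w and yR^0w.
First-order correspondent: forall x forall z (x R^3 z -> exists w (x = w & z R^3 w)).

forall x forall z (x R^3 z -> exists w (x = w & z R^3 w))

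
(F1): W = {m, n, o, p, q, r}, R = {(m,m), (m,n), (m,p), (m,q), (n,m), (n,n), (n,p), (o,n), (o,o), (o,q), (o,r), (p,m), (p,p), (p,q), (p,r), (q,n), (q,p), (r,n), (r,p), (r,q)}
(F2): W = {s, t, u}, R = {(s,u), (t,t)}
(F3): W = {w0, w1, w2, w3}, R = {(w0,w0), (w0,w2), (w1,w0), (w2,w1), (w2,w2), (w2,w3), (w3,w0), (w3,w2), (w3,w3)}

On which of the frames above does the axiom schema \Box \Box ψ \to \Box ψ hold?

This is the axiom for density; its first-order frame correspondent is \forall x \forall y (Rxy \to \exists z (Rxz \wedge Rzy)).
(F1): ✓.
(F2): fails — Rsu but no z with Rsz and Rzu.
(F3): ✓.

(F1), (F3)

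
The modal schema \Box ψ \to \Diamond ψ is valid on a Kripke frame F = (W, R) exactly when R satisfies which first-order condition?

Seriality

This is the D axiom.
It corresponds to seriality: \forall x \exists y Rxy.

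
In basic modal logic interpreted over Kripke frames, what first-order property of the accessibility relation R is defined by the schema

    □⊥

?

This schema is the Ver axiom.
Its frame correspondent is emptiness of R — ∀x ∀y ¬Rxy.

Emptiness of R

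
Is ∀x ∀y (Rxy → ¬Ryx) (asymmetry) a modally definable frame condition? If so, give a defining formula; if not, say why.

Modal frame validity is preserved under surjective bounded morphisms.
The 3-cycle (worlds s,t,u with s→t→u→s) is asymmetric. Mapping every world to a single reflexive point • is a surjective bounded morphism, and the reflexive point is not asymmetric (R•• but asymmetry requires ¬R••).
So no modal formula (or set of formulas) defines exactly the asymmetric frames.

No — not modally definable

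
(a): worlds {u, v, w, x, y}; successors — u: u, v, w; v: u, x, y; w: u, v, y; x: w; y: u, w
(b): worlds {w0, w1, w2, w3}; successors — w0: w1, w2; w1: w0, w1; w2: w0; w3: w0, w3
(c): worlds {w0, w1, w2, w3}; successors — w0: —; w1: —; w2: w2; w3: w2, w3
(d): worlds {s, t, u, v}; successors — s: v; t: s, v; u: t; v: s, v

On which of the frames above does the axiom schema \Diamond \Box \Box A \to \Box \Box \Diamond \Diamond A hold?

Frame correspondent (Sahlqvist): \forall x \forall y \forall z ((xRy \wedge x R^2 z) \to \exists w (y R^2 w \wedge z R^2 w)) — i.e. a generalized confluence (Geach) condition.
(a): satisfies the condition.
(b): satisfies the condition.
(c): satisfies the condition.
(d): satisfies the condition.
Valid on: (a), (b), (c), (d).

(a), (b), (c), (d)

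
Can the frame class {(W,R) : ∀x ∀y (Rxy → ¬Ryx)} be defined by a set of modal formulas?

Not modally definable

Any modally definable frame class is closed under surjective bounded morphisms.
The 3-cycle (worlds 0,1,2 with 0→1→2→0) is asymmetric. Mapping every world to a single reflexive point • is a surjective bounded morphism, and the reflexive point is not asymmetric (R•• but asymmetry requires ¬R••).
Hence asymmetry is not modally definable.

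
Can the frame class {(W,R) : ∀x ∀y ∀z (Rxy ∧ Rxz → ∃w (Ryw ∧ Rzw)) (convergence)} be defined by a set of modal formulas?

Definable; ◇□r → □◇r defines it

The condition is convergence. A defining modal formula is ◇□r → □◇r.
Suppose ◇□r→□◇r is valid. Take Rxy, Rxz and set V(r)={w : Ryw}. Then □r at y so ◇□r at x, so □◇r at x, so ◇r at z, giving w with Rzw and Ryw.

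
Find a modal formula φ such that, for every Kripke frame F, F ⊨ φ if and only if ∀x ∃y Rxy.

□r → ◇r

A defining formula is □r → ◇r (the D axiom).
Suppose □r→◇r is valid. At any x set V(r)=W. Then □r at x, so ◇r at x, so x has a successor.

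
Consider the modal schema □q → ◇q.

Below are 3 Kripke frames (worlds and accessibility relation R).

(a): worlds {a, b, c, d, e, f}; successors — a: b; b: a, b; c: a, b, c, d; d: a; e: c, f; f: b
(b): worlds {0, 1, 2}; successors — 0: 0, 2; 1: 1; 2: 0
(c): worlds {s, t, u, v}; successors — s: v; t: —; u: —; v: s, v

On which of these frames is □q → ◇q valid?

Frame correspondent (Sahlqvist): ∀x ∃y Rxy — i.e. seriality.
(a): satisfies the condition.
(b): satisfies the condition.
(c): fails — world t has no successor.
Valid on: (a), (b).

(a), (b)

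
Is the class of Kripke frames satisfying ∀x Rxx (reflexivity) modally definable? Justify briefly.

Yes: it is reflexivity, defined by the T schema □r → r.
Suppose □r→r is valid. At any x set V(r)={w : Rxw}. Then □r holds at x, so r holds at x, i.e. Rxx.

Yes — defined by □r → r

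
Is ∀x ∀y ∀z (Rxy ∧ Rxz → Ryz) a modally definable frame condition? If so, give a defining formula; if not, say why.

This is a Sahlqvist condition; the 5 axiom ◇p → □◇p defines it.
Suppose ◇p→□◇p is valid. Take Rxy, Rxz and set V(p)={y}. Then ◇p at x, so □◇p at x, so ◇p at z, so some w with Rzw has p; w=y, i.e. Rzy. By symmetry of the argument, Ryz.

Yes, by ◇p → □◇p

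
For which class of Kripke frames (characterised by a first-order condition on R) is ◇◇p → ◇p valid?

transitivity

This is frame-equivalent to □p → □□p (substitute ¬p for p and contrapose).
Suppose □p→□□p is valid. Take Rxy, Ryz and set V(p)={w : Rxw}. Then □p at x, so □□p at x, so □p at y, so p at z, i.e. Rxz.
Conversely, on a frame with transitivity the schema holds at every world under every valuation.
Frame condition: ∀x ∀y ∀z (Rxy ∧ Ryz → Rxz).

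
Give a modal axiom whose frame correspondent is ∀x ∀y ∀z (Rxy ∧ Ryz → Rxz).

□s → □□s

The condition is transitivity. The 4 schema □s → □□s defines it.
Suppose □s→□□s is valid. Take Rxy, Ryz and set V(s)={w : Rxw}. Then □s at x, so □□s at x, so □s at y, so s at z, i.e. Rxz.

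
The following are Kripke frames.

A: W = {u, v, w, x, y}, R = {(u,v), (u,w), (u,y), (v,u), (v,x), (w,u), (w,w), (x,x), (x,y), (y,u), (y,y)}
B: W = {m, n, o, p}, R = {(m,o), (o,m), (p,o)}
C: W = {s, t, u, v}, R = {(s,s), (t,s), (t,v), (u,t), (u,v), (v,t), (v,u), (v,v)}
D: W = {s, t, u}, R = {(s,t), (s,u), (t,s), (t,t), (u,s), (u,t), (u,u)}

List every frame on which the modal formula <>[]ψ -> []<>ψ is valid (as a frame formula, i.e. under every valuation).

This is the axiom for convergence; its first-order frame correspondent is forall x forall y forall z (Rxy & Rxz -> exists w (Ryw & Rzw)).
A: condition met.
B: condition met.
C: fails — Rtv and Rts but v and s have no common successor.
D: condition met.
Valid on: A, B, D.

A, B, D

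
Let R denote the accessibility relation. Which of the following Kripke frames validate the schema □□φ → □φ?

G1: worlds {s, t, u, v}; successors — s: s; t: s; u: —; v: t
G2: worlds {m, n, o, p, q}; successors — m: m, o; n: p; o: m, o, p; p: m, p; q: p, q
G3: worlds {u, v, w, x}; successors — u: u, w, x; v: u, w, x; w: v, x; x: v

The schema corresponds to density: ∀x ∀y (Rxy → ∃z (Rxz ∧ Rzy)).
G1: fails — Rvt but no z with Rvz and Rzt.
G2: ✓.
G3: fails — Rxv but no z with Rxz and Rzv.
Valid on: G2.

G2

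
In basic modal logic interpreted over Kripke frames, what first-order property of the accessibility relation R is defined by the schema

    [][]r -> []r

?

density: forall x forall y (Rxy -> exists z (Rxz & Rzy))

Suppose □□r→□r is valid. Take Rxy and set V(r)={w : xR²w}. Then □□r at x, so □r at x, so r at y, i.e. ∃z(Rxz∧Rzy).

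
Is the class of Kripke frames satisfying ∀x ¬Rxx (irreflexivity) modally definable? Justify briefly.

If a class were modally definable it would be closed under surjective bounded morphisms (Goldblatt–Thomason).
The 4-cycle (worlds a,b,c,d with a→b→c→d→a) is irreflexive, and the map sending every world to a single reflexive point • is a surjective bounded morphism (forth: every edge maps to (•,•); back: every world has a successor). So any modal formula valid on the 4-cycle is also valid on the reflexive point, which is not irreflexive.
So no modal formula (or set of formulas) defines exactly the irreflexive frames.

Not modally definable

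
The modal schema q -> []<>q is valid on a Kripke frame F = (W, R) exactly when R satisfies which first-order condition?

symmetry: forall x forall y (Rxy -> Ryx)

Suppose q→□◇q is valid. Take Rxy and set V(q)={x}. Then q at x, so □◇q at x, so ◇q at y, so some z with Ryz has q; z=x, i.e. Ryx.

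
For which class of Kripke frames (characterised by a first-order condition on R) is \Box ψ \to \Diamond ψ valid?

seriality

Suppose □ψ→◇ψ is valid. At any x set V(ψ)=W. Then □ψ at x, so ◇ψ at x, so x has a successor.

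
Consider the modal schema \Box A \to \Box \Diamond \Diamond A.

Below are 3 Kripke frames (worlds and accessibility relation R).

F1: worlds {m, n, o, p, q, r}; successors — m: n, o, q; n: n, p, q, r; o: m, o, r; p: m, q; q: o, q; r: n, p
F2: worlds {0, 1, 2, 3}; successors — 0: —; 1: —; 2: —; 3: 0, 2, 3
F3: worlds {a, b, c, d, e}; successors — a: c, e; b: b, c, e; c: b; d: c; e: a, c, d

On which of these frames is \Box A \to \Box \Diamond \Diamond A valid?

F1

The schema corresponds to a generalized confluence (Geach) condition: \forall x \forall z (xRz \to \exists w (xRw \wedge z R^2 w)).
F1: condition met.
F2: fails — 3R0 but no w with 3Rw and 0R²w.
F3: fails — eRd but no w with eRw and dR²w.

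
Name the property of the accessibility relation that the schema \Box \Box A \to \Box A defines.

density: \forall x \forall y (Rxy \to \exists z (Rxz \wedge Rzy))

Suppose □□A→□A is valid. Take Rxy and set V(A)={w : xR²w}. Then □□A at x, so □A at x, so A at y, i.e. ∃z(Rxz∧Rzy).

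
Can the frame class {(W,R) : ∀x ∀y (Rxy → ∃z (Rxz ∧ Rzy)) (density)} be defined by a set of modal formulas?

Yes — defined by □□r → □r

The condition is density. A defining modal formula is □□r → □r.
Suppose □□r→□r is valid. Take Rxy and set V(r)={w : xR²w}. Then □□r at x, so □r at x, so r at y, i.e. ∃z(Rxz∧Rzy).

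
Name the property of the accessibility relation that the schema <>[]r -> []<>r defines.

Convergence

This schema is the .2 axiom.
It corresponds to convergence: forall x forall y forall z (Rxy & Rxz -> exists w (Ryw & Rzw)).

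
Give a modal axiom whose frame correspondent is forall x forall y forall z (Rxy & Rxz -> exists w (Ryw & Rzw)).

◇□r → □◇r

The condition is convergence. The .2 schema ◇□r → □◇r defines it.
Suppose ◇□r→□◇r is valid. Take Rxy, Rxz and set V(r)={w : Ryw}. Then □r at y so ◇□r at x, so □◇r at x, so ◇r at z, giving w with Rzw and Ryw.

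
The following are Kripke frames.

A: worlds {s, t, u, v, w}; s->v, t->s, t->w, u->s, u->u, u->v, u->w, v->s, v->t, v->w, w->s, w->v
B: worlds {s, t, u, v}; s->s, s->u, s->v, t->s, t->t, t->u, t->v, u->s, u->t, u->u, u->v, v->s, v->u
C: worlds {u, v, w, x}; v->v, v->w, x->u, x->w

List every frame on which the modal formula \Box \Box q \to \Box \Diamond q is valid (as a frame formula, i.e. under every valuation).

This is the axiom for a generalized confluence (Geach) condition; its first-order frame correspondent is \forall x \forall z (xRz \to \exists w (x R^2 w \wedge zRw)).
A: ✓.
B: ✓.
C: fails — vRw but no t with vR²t and wRt.

A, B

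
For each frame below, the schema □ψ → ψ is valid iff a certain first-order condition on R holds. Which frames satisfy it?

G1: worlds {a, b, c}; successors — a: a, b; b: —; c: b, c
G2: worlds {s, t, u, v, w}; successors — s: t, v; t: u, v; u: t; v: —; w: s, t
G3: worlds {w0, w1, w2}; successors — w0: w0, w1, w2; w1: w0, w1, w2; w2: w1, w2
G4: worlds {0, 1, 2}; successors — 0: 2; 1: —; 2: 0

G3

This is the axiom for reflexivity; its first-order frame correspondent is ∀x Rxx.
G1: fails — world b does not see itself.
G2: fails — world s does not see itself.
G3: condition met.
G4: fails — world 0 does not see itself.
Valid on: G3.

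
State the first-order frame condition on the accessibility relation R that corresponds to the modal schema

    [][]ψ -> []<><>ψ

This is a Sahlqvist (Geach-type) schema ◇^0□^2ψ → □^1◇^2ψ.
Minimal-valuation argument: fix x; take any y with xR^0y and any z with xR^1z. Set V(ψ) to the set of worlds R-reachable from y in exactly 2 steps. Then □^2ψ holds at y, so the antecedent holds at x; validity forces ◇^2ψ at z, giving a w with zR^2w and yR^2w.
First-order correspondent: forall x forall z (xRz -> exists w (x R^2 w & z R^2 w)).

forall x forall z (xRz -> exists w (x R^2 w & z R^2 w))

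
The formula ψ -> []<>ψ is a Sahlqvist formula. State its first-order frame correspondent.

Suppose ψ→□◇ψ is valid. Take Rxy and set V(ψ)={x}. Then ψ at x, so □◇ψ at x, so ◇ψ at y, so some z with Ryz has ψ; z=x, i.e. Ryx.

symmetry: forall x forall y (Rxy -> Ryx)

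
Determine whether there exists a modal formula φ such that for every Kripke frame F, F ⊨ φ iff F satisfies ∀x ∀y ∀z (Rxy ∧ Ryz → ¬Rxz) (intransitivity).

Not definable by any modal formula

If a class were modally definable it would be closed under surjective bounded morphisms (Goldblatt–Thomason).
The 5-cycle (worlds w0,w1,w2,w3,w4 with w0→w1→w2→w3→w4→w0) is intransitive. Mapping every world to a single reflexive point • is a surjective bounded morphism; the reflexive point is not intransitive (R••∧R•• but R••).
So no modal formula (or set of formulas) defines exactly the intransitive frames.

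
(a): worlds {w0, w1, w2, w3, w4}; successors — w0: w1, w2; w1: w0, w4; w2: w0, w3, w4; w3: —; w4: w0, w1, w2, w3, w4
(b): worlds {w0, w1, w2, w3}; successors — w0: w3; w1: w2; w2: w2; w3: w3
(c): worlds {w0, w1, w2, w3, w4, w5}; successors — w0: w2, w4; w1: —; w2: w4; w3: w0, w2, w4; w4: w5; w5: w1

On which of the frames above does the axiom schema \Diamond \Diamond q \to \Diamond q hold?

(b)

This is the axiom for transitivity; its first-order frame correspondent is \forall x \forall y \forall z (Rxy \wedge Ryz \to Rxz).
(a): fails — Rw1w0 and Rw0w1 but not Rw1w1.
(b): condition met.
(c): fails — Rw0w4 and Rw4w5 but not Rw0w5.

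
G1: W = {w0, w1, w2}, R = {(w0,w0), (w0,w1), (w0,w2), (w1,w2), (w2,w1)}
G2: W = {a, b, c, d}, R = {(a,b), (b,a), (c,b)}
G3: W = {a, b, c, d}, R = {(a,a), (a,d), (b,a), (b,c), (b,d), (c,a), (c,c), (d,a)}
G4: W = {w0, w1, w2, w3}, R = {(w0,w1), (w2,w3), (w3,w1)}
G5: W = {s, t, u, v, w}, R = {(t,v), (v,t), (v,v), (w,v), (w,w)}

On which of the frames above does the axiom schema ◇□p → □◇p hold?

G2, G3, G5

The schema corresponds to convergence: ∀x ∀y ∀z (Rxy ∧ Rxz → ∃w (Ryw ∧ Rzw)).
G1: fails — Rw0w1 and Rw0w2 but w1 and w2 have no common successor.
G2: ✓.
G3: ✓.
G4: fails — Rw0w1 and Rw0w1 but w1 and w1 have no common successor.
G5: ✓.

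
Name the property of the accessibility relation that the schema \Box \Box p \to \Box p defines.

Density

Suppose □□p→□p is valid. Take Rxy and set V(p)={w : xR²w}. Then □□p at x, so □p at x, so p at y, i.e. ∃z(Rxz∧Rzy).
The converse is a direct semantic check.
Frame condition: \forall x \forall y (Rxy \to \exists z (Rxz \wedge Rzy)).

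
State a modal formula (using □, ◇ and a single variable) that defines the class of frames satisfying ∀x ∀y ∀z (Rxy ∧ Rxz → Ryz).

◇ψ → □◇ψ

This is the Euclidean property; the standard corresponding axiom is 5: ◇ψ → □◇ψ.
Suppose ◇ψ→□◇ψ is valid. Take Rxy, Rxz and set V(ψ)={y}. Then ◇ψ at x, so □◇ψ at x, so ◇ψ at z, so some w with Rzw has ψ; w=y, i.e. Rzy. By symmetry of the argument, Ryz.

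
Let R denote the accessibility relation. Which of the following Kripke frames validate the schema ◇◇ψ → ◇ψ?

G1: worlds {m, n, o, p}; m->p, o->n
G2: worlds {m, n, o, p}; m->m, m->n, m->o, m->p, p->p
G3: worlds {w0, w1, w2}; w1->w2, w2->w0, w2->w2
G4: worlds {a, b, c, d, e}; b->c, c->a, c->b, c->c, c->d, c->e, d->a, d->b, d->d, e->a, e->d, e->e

G1, G2

This is the axiom for transitivity; its first-order frame correspondent is ∀x ∀y ∀z (Rxy ∧ Ryz → Rxz).
G1: satisfies the condition.
G2: satisfies the condition.
G3: fails — Rw1w2 and Rw2w0 but not Rw1w0.
G4: fails — Rbc and Rcd but not Rbd.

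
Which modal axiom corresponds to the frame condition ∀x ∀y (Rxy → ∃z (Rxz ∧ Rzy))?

A defining formula is □□r → □r (the C4 axiom).
Suppose □□r→□r is valid. Take Rxy and set V(r)={w : xR²w}. Then □□r at x, so □r at x, so r at y, i.e. ∃z(Rxz∧Rzy).

□□r → □r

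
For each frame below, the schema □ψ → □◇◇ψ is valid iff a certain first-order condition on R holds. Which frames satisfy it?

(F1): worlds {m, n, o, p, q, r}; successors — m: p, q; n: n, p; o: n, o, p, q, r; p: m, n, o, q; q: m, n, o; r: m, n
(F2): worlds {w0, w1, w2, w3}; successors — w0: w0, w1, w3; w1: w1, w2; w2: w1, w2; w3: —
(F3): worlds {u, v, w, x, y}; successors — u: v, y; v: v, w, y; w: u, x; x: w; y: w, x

This is the axiom for a generalized confluence (Geach) condition; its first-order frame correspondent is ∀x ∀z (xRz → ∃w (xRw ∧ zR²w)).
(F1): ✓.
(F2): fails — w0Rw3 but no w with w0Rw and w3R²w.
(F3): fails — uRy but no t with uRt and yR²t.

(F1)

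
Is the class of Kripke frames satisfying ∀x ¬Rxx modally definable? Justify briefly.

Not definable by any modal formula

If a class were modally definable it would be closed under surjective bounded morphisms (Goldblatt–Thomason).
The 4-cycle (worlds a,b,c,d with a→b→c→d→a) is irreflexive, and the map sending every world to a single reflexive point • is a surjective bounded morphism (forth: every edge maps to (•,•); back: every world has a successor). So any modal formula valid on the 4-cycle is also valid on the reflexive point, which is not irreflexive.
Hence irreflexivity is not modally definable.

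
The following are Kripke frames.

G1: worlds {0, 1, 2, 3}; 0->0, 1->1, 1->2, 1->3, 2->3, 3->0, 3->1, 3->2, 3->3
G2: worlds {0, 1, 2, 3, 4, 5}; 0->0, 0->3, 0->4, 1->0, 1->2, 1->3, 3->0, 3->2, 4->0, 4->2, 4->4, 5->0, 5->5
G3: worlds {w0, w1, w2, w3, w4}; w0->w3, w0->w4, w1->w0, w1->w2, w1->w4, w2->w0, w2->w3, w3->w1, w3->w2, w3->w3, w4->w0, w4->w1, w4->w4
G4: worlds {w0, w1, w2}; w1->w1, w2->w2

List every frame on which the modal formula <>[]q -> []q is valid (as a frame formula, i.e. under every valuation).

G4

Frame correspondent (Sahlqvist): forall x forall y forall z (Rxy & Rxz -> Ryz) — i.e. the Euclidean property.
G1: fails — R12 and R12 but not R22.
G2: fails — R04 and R03 but not R43.
G3: fails — Rw0w4 and Rw0w3 but not Rw4w3.
G4: ✓.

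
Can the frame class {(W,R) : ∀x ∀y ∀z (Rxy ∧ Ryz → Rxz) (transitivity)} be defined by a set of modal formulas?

Yes — defined by □p → □□p

Yes: it is transitivity, defined by the 4 schema □p → □□p.
Suppose □p→□□p is valid. Take Rxy, Ryz and set V(p)={w : Rxw}. Then □p at x, so □□p at x, so □p at y, so p at z, i.e. Rxz.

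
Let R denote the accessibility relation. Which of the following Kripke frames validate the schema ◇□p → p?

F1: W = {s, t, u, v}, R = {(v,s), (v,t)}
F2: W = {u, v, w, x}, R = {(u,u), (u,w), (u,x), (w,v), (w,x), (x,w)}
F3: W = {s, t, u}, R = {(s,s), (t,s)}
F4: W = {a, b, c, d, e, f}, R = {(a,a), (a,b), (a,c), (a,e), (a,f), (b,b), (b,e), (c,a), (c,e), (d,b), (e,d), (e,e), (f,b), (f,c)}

This is the axiom for symmetry; its first-order frame correspondent is ∀x ∀y (Rxy → Ryx).
F1: fails — Rvt but not Rtv.
F2: fails — Ruw but not Rwu.
F3: fails — Rts but not Rst.
F4: fails — Rfc but not Rcf.
Valid on no frame.

none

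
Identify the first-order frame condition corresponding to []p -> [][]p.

This schema is the 4 axiom.
Its frame correspondent is transitivity — forall x forall y forall z (Rxy & Ryz -> Rxz).

transitivity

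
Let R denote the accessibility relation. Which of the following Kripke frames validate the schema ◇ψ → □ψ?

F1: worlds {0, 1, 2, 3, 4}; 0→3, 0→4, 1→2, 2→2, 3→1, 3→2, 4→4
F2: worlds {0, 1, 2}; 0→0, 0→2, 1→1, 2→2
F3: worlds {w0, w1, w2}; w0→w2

Frame correspondent (Sahlqvist): ∀x ∀y ∀z (Rxy ∧ Rxz → y = z) — i.e. partial functionality.
F1: fails — 0 sees both 3 and 4.
F2: fails — 0 sees both 0 and 2.
F3: holds.
Valid on: F3.

F3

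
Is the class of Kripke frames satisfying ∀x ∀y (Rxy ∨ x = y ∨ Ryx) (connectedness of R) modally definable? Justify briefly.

If a class were modally definable it would be closed under disjoint unions (Goldblatt–Thomason).
Take 4 disjoint single-world reflexive frames: each is trivially connected, but their disjoint union has 4 worlds with no edge between distinct components, so it is not connected.
So the class is not modally definable.

No — not modally definable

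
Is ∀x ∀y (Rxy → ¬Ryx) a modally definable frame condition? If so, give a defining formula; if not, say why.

Not modally definable

If a class were modally definable it would be closed under surjective bounded morphisms (Goldblatt–Thomason).
The 3-cycle (worlds 0,1,2 with 0→1→2→0) is asymmetric. Mapping every world to a single reflexive point • is a surjective bounded morphism, and the reflexive point is not asymmetric (R•• but asymmetry requires ¬R••).
So the class is not modally definable.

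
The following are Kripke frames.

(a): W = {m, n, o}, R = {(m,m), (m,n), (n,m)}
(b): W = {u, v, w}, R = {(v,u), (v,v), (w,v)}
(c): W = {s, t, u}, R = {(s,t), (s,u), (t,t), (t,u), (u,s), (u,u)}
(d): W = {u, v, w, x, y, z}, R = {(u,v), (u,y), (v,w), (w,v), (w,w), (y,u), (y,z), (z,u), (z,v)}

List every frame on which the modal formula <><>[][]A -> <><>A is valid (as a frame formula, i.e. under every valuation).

(a), (c), (d)

This is the axiom for a generalized confluence (Geach) condition; its first-order frame correspondent is forall x forall y (x R^2 y -> exists w (y R^2 w & x R^2 w)).
(a): ✓.
(b): fails — vR²u but no t with uR²t and vR²t.
(c): ✓.
(d): ✓.
Valid on: (a), (c), (d).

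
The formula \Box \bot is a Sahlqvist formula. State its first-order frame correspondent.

□⊥ is valid iff no world has any successor (otherwise □⊥ fails at any world with one).

emptiness of R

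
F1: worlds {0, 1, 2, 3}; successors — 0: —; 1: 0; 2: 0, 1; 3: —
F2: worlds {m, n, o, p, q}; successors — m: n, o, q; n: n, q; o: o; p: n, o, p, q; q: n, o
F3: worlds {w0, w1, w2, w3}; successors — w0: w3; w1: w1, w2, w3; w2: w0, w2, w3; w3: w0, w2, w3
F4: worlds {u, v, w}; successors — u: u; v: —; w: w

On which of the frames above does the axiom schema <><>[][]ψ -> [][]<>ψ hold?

Frame correspondent (Sahlqvist): forall x forall y forall z ((x R^2 y & x R^2 z) -> exists w (y R^2 w & zRw)) — i.e. a generalized confluence (Geach) condition.
F1: fails — 2R²0, 2R²0 but no w with 0R²w and 0Rw.
F2: fails — mR²o, mR²n but no w with oR²w and nRw.
F3: condition met.
F4: condition met.

F3, F4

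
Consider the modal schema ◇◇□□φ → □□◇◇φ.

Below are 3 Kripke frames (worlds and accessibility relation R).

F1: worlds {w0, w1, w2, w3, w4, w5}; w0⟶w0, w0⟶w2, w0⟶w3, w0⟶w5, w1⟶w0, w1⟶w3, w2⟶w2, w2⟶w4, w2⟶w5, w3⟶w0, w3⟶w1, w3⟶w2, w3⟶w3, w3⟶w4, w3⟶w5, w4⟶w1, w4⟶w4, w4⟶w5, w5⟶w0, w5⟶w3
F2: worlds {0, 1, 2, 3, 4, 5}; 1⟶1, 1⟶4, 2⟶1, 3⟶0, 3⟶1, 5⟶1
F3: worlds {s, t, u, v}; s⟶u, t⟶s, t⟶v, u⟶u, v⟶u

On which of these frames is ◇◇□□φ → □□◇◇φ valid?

F1, F3

Frame correspondent (Sahlqvist): ∀x ∀y ∀z ((xR²y ∧ xR²z) → ∃w (yR²w ∧ zR²w)) — i.e. a generalized confluence (Geach) condition.
F1: condition met.
F2: fails — 1R²1, 1R²4 but no w with 1R²w and 4R²w.
F3: condition met.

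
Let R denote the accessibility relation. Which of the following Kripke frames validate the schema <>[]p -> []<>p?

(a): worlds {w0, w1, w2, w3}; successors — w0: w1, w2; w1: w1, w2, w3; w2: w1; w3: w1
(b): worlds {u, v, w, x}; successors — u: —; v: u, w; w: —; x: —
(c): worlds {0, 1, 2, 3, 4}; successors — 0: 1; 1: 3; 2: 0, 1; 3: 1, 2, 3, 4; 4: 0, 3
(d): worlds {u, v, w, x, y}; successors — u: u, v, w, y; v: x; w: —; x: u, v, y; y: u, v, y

Frame correspondent (Sahlqvist): forall x forall y forall z (Rxy & Rxz -> exists w (Ryw & Rzw)) — i.e. convergence.
(a): satisfies the condition.
(b): fails — Rvu and Rvu but u and u have no common successor.
(c): fails — R20 and R21 but 0 and 1 have no common successor.
(d): fails — Ruv and Ruw but v and w have no common successor.
Valid on: (a).

(a)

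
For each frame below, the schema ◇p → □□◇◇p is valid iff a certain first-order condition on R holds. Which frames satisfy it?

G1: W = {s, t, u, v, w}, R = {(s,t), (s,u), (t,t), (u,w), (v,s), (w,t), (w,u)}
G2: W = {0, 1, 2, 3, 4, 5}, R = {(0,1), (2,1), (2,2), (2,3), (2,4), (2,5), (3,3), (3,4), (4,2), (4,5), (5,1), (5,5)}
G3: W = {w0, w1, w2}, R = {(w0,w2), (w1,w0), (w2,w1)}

The schema corresponds to a generalized confluence (Geach) condition: ∀x ∀y ∀z ((xRy ∧ xR²z) → ∃w (y = w ∧ zR²w)).
G1: fails — sRu, sR²t but no w* with u=w* and tR²w*.
G2: fails — 2R1, 2R²1 but no w with 1=w and 1R²w.
G3: condition met.

G3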